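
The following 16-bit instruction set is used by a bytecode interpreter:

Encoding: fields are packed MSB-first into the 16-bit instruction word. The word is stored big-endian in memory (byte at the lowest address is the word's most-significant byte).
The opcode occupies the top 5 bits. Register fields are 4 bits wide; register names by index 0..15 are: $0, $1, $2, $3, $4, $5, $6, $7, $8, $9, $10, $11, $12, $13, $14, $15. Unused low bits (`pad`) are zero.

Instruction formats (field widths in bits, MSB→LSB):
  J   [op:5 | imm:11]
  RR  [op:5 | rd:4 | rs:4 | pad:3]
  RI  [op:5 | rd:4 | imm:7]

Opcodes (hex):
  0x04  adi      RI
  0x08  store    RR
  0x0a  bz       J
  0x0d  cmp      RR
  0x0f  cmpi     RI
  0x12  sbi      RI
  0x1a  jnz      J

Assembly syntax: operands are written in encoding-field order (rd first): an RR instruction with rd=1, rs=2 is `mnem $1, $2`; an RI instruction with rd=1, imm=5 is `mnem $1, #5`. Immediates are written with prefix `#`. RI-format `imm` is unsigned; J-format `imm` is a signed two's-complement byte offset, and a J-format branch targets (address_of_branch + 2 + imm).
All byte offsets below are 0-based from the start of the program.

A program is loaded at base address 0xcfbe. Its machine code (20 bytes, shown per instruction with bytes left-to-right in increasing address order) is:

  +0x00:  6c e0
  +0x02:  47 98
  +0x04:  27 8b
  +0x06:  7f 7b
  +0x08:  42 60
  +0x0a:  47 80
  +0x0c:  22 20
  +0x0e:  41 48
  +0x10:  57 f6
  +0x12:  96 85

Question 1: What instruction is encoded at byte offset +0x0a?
@+0a  big-endian(47 80) = 0x4780
  op=0x4780>>11=0x8 ⇒ store (RR)
  rd@[10:7]=0xf ⇒ $15
  rs@[6:3]=0x0 ⇒ $0

store $15, $0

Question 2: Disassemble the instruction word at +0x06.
cmpi $14, #123

[06] 7f 7b → 0x7f7b
  opcode bits[15:11]=0xf: cmpi/RI
  rd@[10:7]=0xe ⇒ $14
  imm@[6:0]=0x7b ⇒ #123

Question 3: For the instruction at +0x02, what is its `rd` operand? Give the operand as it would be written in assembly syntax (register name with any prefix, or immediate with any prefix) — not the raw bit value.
@+02  big-endian(47 98) = 0x4798
  top 5b → 0x8 → store [RR]
  rd@[10:7]=0xf ⇒ $15
  rs@[6:3]=0x3 ⇒ $3

$15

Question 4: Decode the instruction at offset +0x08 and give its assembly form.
[08] 42 60 → 0x4260
  op=0x4260>>11=0x8 ⇒ store (RR)
  [10:7] rd=4 = $4
  [6:3] rs=12 = $12

store $4, $12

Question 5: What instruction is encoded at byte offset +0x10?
[10] 57 f6 → 0x57f6
  opcode bits[15:11]=0xa: bz/J
  imm@[10:0]=0x7f6 (s11→-10) ⇒ #-10

bz #-10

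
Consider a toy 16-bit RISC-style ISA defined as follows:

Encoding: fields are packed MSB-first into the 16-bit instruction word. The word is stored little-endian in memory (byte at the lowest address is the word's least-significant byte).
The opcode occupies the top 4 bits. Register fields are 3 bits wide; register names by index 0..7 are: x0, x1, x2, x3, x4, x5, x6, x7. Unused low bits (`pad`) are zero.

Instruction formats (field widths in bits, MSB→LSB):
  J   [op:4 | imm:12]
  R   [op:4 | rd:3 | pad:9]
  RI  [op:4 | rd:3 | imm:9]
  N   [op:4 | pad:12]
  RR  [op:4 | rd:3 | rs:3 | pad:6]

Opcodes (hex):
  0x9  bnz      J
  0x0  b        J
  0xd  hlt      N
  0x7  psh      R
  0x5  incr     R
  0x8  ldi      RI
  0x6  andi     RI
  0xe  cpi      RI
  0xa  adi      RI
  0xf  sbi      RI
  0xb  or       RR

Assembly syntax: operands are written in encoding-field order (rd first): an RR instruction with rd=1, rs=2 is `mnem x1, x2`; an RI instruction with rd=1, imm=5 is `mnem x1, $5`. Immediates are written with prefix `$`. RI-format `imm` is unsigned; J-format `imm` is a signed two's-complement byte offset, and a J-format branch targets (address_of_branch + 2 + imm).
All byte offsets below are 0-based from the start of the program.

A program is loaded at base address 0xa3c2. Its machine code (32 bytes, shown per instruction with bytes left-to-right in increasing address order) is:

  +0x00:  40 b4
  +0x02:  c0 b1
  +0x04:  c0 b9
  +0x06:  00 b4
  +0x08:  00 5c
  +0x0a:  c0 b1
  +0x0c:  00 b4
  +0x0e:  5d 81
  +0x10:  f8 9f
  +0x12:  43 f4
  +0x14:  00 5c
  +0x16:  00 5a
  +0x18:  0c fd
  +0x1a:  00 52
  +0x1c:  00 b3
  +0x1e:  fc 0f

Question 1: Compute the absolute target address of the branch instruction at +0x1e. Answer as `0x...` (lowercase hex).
[1e] fc 0f → 0x0ffc
  top 4b → 0x0 → b [J]
  imm@[11:0]=0xffc (s12→-4) ⇒ $-4
  target = base 0xa3c2 + off 0x1e + 2 + imm -4 = 0xa3de

0xa3de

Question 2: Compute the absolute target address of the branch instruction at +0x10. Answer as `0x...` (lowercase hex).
0xa3cc

off 0x10: read f8 9f as little → 0x9ff8
  top 4b → 0x9 → bnz [J]
  imm: (w>>0)&0xfff=0xff8 (s12→-8) → $-8
  target = base 0xa3c2 + off 0x10 + 2 + imm -8 = 0xa3cc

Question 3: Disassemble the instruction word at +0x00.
or x2, x1

[00] 40 b4 → 0xb440
  top 4b → 0xb → or [RR]
  [11:9] rd=2 = x2
  [8:6] rs=1 = x1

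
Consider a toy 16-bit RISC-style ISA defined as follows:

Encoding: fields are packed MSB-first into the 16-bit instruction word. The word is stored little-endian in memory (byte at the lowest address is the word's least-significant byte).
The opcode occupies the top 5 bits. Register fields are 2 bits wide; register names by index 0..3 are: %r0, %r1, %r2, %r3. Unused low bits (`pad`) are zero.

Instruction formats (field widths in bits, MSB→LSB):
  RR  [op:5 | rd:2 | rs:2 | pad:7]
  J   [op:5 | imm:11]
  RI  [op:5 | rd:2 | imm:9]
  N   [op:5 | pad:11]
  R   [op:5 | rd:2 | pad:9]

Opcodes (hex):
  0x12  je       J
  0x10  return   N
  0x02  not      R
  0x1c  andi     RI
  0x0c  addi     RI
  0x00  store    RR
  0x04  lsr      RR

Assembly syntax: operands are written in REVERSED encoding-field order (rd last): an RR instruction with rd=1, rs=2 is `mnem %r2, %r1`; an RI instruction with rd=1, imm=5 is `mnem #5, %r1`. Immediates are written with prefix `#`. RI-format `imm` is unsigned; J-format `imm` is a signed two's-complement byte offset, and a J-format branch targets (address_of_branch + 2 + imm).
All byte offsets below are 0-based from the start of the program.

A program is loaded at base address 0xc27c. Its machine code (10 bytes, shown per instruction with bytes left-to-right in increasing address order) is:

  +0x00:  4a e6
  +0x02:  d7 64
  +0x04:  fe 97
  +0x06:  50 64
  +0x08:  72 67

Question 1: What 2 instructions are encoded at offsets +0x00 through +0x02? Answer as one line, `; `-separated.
andi #74, %r3; addi #215, %r2

+0x00: 4a e6 ⇒ word 0xe64a (little)
  op=0xe64a>>11=0x1c ⇒ andi (RI)
  rd: (w>>9)&0x3=0x3 → %r3
  imm: (w>>0)&0x1ff=0x4a → #74
+0x02: d7 64 ⇒ word 0x64d7 (little)
  op=0x64d7>>11=0xc ⇒ addi (RI)
  rd: (w>>9)&0x3=0x2 → %r2
  imm: (w>>0)&0x1ff=0xd7 → #215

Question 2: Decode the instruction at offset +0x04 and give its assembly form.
je #-2

off 0x04: read fe 97 as little → 0x97fe
  top 5b → 0x12 → je [J]
  [10:0] imm=2046 (s11→-2) = #-2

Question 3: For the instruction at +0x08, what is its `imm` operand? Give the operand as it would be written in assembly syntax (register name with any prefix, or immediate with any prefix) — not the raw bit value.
@+08  little-endian(72 67) = 0x6772
  op=0x6772>>11=0xc ⇒ addi (RI)
  rd: (w>>9)&0x3=0x3 → %r3
  imm: (w>>0)&0x1ff=0x172 → #370

#370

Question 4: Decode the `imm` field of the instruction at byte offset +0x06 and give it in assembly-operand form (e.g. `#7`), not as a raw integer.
@+06  little-endian(50 64) = 0x6450
  opcode bits[15:11]=0xc: addi/RI
  [10:9] rd=2 = %r2
  [8:0] imm=80 = #80

#80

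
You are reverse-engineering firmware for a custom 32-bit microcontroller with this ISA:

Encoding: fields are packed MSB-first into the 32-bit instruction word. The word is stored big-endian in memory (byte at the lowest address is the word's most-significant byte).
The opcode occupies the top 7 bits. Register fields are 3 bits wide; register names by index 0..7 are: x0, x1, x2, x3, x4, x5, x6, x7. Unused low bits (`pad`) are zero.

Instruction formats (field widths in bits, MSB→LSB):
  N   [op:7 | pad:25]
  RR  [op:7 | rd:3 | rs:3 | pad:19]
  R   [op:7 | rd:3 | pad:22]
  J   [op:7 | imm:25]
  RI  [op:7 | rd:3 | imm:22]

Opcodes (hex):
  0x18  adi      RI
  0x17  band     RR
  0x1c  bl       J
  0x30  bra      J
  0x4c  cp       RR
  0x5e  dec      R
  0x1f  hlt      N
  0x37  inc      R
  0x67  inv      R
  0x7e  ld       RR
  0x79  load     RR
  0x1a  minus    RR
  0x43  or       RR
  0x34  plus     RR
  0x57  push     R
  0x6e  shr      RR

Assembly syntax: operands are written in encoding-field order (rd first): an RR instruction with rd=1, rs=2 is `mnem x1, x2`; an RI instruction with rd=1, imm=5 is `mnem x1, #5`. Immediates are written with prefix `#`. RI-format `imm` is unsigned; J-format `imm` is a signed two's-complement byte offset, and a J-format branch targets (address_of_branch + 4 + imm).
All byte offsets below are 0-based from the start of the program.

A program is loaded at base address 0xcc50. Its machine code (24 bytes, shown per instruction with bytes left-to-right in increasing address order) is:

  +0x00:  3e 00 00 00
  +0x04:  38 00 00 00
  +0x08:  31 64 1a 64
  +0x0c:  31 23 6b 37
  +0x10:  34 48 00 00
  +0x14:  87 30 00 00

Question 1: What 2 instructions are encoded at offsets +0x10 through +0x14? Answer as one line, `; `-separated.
minus x1, x1; or x4, x6

[10] 34 48 00 00 → 0x34480000
  opcode bits[31:25]=0x1a: minus/RR
  rd@[24:22]=0x1 ⇒ x1
  rs@[21:19]=0x1 ⇒ x1
[14] 87 30 00 00 → 0x87300000
  opcode bits[31:25]=0x43: or/RR
  rd@[24:22]=0x4 ⇒ x4
  rs@[21:19]=0x6 ⇒ x6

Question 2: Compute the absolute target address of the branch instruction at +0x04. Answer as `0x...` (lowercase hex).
0xcc58

[04] 38 00 00 00 → 0x38000000
  opcode bits[31:25]=0x1c: bl/J
  [24:0] imm=0 = #0
  target = base 0xcc50 + off 0x04 + 4 + imm 0 = 0xcc58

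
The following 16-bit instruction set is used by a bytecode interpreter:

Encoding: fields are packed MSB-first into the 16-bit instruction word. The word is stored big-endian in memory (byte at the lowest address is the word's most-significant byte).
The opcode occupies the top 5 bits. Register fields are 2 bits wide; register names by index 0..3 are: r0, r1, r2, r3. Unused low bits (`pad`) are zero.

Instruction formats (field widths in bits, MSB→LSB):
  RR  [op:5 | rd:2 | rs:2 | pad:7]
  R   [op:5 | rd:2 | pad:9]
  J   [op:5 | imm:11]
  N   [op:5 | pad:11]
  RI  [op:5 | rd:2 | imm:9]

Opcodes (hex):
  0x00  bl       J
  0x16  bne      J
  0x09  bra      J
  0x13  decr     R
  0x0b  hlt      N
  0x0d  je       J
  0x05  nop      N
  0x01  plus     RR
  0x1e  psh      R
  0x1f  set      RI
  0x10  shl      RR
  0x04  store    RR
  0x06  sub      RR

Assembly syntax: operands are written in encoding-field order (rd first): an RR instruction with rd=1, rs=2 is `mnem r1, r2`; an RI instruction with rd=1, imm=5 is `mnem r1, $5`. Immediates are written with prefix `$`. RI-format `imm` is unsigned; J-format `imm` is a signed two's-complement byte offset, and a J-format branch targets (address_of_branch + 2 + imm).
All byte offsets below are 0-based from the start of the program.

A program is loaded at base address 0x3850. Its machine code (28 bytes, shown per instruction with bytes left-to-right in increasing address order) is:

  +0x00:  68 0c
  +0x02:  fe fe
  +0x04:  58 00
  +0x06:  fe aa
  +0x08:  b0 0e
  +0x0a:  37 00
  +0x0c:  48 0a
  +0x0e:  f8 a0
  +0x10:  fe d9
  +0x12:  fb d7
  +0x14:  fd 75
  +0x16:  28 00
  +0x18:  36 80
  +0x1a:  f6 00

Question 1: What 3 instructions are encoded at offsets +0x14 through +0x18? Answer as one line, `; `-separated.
set r2, $373; nop; sub r3, r1

[14] fd 75 → 0xfd75
  opcode bits[15:11]=0x1f: set/RI
  rd@[10:9]=0x2 ⇒ r2
  imm@[8:0]=0x175 ⇒ $373
[16] 28 00 → 0x2800
  opcode bits[15:11]=0x5: nop/N
[18] 36 80 → 0x3680
  opcode bits[15:11]=0x6: sub/RR
  rd@[10:9]=0x3 ⇒ r3
  rs@[8:7]=0x1 ⇒ r1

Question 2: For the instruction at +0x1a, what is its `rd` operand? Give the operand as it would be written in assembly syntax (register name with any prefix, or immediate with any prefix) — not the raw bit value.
r3

@+1a  big-endian(f6 00) = 0xf600
  op=0xf600>>11=0x1e ⇒ psh (R)
  rd@[10:9]=0x3 ⇒ r3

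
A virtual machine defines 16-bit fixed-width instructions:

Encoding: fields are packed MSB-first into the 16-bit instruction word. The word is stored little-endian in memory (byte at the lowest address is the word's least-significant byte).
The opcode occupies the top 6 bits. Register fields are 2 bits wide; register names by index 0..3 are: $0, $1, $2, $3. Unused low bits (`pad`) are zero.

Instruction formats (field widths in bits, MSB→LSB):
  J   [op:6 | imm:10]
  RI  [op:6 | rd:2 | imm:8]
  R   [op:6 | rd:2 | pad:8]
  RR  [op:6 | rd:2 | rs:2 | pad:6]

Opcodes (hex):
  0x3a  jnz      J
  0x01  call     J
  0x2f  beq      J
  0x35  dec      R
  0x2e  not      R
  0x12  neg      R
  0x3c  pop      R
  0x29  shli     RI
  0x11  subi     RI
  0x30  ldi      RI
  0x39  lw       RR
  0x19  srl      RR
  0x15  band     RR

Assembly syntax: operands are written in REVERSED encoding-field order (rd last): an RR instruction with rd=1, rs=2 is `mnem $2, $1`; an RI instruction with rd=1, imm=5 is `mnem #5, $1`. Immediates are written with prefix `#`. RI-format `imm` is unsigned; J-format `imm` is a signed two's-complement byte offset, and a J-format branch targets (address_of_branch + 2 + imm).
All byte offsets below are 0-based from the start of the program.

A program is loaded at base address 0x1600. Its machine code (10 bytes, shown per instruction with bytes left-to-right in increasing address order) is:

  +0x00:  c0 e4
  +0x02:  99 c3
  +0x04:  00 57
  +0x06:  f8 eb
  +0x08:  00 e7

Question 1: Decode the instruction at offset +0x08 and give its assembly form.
lw $0, $3

[08] 00 e7 → 0xe700
  op=0xe700>>10=0x39 ⇒ lw (RR)
  rd: (w>>8)&0x3=0x3 → $3
  rs: (w>>6)&0x3=0x0 → $0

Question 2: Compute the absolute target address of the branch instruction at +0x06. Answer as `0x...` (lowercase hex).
0x1600

@+06  little-endian(f8 eb) = 0xebf8
  opcode bits[15:10]=0x3a: jnz/J
  imm@[9:0]=0x3f8 (s10→-8) ⇒ #-8
  target = base 0x1600 + off 0x06 + 2 + imm -8 = 0x1600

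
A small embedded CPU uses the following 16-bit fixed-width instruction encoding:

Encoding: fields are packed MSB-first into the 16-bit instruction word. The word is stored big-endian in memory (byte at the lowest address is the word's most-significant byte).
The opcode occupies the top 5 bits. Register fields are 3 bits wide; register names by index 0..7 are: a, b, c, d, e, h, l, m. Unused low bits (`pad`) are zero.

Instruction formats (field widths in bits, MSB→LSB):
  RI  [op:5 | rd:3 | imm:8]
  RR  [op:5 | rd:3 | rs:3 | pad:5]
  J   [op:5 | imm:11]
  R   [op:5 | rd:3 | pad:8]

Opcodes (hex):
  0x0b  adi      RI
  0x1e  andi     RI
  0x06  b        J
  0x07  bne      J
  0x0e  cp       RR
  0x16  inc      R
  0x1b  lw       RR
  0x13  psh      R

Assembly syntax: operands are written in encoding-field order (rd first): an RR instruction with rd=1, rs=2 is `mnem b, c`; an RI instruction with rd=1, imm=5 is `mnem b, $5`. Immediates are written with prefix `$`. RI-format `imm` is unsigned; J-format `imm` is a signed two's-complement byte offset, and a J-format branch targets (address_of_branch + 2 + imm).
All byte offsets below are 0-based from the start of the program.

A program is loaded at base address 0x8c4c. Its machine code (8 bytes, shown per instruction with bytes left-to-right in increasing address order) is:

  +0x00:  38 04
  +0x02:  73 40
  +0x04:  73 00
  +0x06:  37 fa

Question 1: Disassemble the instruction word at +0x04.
@+04  big-endian(73 00) = 0x7300
  op=0x7300>>11=0xe ⇒ cp (RR)
  [10:8] rd=3 = d
  [7:5] rs=0 = a

cp d, a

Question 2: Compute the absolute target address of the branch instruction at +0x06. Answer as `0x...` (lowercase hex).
[06] 37 fa → 0x37fa
  op=0x37fa>>11=0x6 ⇒ b (J)
  imm@[10:0]=0x7fa (s11→-6) ⇒ $-6
  target = base 0x8c4c + off 0x06 + 2 + imm -6 = 0x8c4e

0x8c4e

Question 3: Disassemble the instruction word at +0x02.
cp d, c

[02] 73 40 → 0x7340
  opcode bits[15:11]=0xe: cp/RR
  rd@[10:8]=0x3 ⇒ d
  rs@[7:5]=0x2 ⇒ c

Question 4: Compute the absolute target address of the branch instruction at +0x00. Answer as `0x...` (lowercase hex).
@+00  big-endian(38 04) = 0x3804
  op=0x3804>>11=0x7 ⇒ bne (J)
  [10:0] imm=4 = $4
  target = base 0x8c4c + off 0x00 + 2 + imm 4 = 0x8c52

0x8c52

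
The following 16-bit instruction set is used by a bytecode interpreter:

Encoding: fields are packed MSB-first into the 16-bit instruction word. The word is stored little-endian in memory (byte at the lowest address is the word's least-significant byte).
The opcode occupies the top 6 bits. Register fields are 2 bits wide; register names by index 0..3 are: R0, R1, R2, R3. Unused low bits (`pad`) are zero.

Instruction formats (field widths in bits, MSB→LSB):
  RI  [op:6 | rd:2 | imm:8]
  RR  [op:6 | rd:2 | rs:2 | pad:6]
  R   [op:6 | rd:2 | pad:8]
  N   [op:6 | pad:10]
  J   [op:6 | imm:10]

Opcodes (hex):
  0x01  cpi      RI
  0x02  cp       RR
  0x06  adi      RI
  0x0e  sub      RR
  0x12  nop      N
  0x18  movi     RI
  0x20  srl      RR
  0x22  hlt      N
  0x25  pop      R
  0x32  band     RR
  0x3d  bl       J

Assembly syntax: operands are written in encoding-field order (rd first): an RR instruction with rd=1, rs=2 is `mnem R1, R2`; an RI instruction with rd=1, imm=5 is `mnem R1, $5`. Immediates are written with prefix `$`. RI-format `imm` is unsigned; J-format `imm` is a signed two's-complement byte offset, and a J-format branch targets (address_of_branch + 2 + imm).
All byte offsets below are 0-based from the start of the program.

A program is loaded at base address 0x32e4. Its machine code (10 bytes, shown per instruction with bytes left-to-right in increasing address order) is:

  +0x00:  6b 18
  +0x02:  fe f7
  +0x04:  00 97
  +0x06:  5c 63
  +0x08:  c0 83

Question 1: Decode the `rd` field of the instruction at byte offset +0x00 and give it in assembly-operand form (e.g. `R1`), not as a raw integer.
[00] 6b 18 → 0x186b
  opcode bits[15:10]=0x6: adi/RI
  rd: (w>>8)&0x3=0x0 → R0
  imm: (w>>0)&0xff=0x6b → $107

R0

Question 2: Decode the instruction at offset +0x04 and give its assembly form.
[04] 00 97 → 0x9700
  opcode bits[15:10]=0x25: pop/R
  [9:8] rd=3 = R3

pop R3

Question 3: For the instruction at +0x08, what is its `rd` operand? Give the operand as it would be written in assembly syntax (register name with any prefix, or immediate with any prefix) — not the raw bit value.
R3

[08] c0 83 → 0x83c0
  op=0x83c0>>10=0x20 ⇒ srl (RR)
  rd@[9:8]=0x3 ⇒ R3
  rs@[7:6]=0x3 ⇒ R3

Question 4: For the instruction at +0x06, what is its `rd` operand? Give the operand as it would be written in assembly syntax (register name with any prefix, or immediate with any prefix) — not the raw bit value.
R3

off 0x06: read 5c 63 as little → 0x635c
  op=0x635c>>10=0x18 ⇒ movi (RI)
  rd: (w>>8)&0x3=0x3 → R3
  imm: (w>>0)&0xff=0x5c → $92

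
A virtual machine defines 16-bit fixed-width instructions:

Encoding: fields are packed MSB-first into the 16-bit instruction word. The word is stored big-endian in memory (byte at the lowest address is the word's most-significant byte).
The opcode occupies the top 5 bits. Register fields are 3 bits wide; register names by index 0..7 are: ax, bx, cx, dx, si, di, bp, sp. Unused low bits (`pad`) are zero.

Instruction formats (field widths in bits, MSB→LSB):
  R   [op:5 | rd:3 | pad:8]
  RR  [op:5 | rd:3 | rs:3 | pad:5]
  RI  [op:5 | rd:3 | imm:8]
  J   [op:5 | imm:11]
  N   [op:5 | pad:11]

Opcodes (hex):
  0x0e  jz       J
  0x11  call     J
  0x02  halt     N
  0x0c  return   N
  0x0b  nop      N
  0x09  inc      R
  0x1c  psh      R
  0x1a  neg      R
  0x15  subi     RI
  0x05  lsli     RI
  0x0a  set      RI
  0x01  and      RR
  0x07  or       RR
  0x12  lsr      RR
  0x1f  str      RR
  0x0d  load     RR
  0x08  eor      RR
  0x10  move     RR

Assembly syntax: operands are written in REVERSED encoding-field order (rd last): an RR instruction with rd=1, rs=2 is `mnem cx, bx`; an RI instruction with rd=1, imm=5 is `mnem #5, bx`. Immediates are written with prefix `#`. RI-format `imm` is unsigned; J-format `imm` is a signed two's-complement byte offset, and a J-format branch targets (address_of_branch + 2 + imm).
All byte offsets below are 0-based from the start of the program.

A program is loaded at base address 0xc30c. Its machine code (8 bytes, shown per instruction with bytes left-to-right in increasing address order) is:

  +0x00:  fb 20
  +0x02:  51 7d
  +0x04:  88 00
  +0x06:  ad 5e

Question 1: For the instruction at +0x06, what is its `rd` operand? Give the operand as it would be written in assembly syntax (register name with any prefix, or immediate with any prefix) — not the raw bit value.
di

+0x06: ad 5e ⇒ word 0xad5e (big)
  top 5b → 0x15 → subi [RI]
  rd: (w>>8)&0x7=0x5 → di
  imm: (w>>0)&0xff=0x5e → #94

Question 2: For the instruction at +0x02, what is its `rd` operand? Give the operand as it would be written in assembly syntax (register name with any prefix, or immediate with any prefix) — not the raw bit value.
bx

off 0x02: read 51 7d as big → 0x517d
  top 5b → 0xa → set [RI]
  rd: (w>>8)&0x7=0x1 → bx
  imm: (w>>0)&0xff=0x7d → #125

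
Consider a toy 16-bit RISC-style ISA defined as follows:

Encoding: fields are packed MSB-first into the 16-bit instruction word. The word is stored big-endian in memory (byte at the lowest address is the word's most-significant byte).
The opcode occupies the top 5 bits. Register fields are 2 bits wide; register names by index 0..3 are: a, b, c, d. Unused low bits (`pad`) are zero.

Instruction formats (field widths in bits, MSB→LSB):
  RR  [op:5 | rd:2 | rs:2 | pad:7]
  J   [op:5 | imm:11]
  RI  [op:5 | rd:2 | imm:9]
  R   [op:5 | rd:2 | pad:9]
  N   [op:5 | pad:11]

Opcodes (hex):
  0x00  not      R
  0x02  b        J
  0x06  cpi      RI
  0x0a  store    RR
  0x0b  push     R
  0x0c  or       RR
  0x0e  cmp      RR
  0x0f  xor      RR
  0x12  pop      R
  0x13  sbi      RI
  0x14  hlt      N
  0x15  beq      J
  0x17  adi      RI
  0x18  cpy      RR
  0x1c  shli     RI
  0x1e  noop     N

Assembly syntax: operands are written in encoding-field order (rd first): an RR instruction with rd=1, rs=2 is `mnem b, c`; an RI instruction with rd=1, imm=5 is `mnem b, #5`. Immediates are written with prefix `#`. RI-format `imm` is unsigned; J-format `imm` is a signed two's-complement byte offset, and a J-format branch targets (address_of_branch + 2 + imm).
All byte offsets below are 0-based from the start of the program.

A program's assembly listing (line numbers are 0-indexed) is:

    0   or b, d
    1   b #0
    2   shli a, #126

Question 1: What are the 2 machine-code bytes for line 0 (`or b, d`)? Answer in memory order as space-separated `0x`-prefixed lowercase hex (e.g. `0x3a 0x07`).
0. or fields op=0xc:5|rd=1:2|rs=3:2|pad=0:7 → word 6380h → 63 80

0x63 0x80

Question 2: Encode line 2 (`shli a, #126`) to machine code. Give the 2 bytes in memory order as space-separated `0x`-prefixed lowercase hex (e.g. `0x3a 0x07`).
2. shli fields op=0x1c:5|rd=0:2|imm=126:9 → word e07eh → e0 7e

0xe0 0x7e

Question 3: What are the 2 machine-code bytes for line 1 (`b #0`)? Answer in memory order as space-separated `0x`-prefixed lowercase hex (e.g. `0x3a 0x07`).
0x10 0x00

L1: b op=0x2:5|imm=0:11 ⇒ 0x1000 ⇒ big 10 00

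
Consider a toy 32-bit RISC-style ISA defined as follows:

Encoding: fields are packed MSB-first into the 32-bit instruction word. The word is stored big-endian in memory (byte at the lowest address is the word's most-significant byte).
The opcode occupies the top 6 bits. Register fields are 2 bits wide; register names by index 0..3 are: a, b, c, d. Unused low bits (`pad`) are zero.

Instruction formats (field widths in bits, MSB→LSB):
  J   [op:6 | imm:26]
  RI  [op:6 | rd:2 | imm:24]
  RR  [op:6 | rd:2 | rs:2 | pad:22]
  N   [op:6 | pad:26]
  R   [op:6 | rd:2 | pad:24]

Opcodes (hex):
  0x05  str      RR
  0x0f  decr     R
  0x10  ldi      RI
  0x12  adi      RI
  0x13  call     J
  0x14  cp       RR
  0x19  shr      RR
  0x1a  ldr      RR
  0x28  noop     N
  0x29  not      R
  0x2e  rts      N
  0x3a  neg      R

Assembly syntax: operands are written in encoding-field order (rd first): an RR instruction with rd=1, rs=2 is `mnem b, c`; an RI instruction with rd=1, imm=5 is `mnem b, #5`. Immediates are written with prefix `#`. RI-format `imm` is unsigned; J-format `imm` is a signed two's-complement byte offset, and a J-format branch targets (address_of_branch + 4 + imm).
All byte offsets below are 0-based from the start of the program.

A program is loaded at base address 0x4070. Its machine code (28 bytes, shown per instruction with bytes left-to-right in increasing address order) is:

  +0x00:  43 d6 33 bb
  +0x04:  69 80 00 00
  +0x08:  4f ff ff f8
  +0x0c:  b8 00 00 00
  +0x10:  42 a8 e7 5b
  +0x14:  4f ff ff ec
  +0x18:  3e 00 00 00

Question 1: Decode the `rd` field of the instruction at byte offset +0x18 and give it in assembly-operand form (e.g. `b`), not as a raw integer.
c

off 0x18: read 3e 00 00 00 as big → 0x3e000000
  top 6b → 0xf → decr [R]
  [25:24] rd=2 = c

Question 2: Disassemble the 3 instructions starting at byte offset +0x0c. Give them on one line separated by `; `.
rts; ldi c, #11069275; call #-20

[0c] b8 00 00 00 → 0xb8000000
  opcode bits[31:26]=0x2e: rts/N
[10] 42 a8 e7 5b → 0x42a8e75b
  opcode bits[31:26]=0x10: ldi/RI
  rd: (w>>24)&0x3=0x2 → c
  imm: (w>>0)&0xffffff=0xa8e75b → #11069275
[14] 4f ff ff ec → 0x4fffffec
  opcode bits[31:26]=0x13: call/J
  imm: (w>>0)&0x3ffffff=0x3ffffec (s26→-20) → #-20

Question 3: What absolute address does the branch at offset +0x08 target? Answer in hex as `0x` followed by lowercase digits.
+0x08: 4f ff ff f8 ⇒ word 0x4ffffff8 (big)
  top 6b → 0x13 → call [J]
  imm@[25:0]=0x3fffff8 (s26→-8) ⇒ #-8
  target = base 0x4070 + off 0x08 + 4 + imm -8 = 0x4074

0x4074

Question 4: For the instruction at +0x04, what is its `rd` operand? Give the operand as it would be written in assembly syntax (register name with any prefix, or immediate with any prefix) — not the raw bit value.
+0x04: 69 80 00 00 ⇒ word 0x69800000 (big)
  op=0x69800000>>26=0x1a ⇒ ldr (RR)
  rd@[25:24]=0x1 ⇒ b
  rs@[23:22]=0x2 ⇒ c

b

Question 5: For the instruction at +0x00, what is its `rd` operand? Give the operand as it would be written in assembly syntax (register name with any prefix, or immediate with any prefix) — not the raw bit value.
d

[00] 43 d6 33 bb → 0x43d633bb
  op=0x43d633bb>>26=0x10 ⇒ ldi (RI)
  rd: (w>>24)&0x3=0x3 → d
  imm: (w>>0)&0xffffff=0xd633bb → #14037947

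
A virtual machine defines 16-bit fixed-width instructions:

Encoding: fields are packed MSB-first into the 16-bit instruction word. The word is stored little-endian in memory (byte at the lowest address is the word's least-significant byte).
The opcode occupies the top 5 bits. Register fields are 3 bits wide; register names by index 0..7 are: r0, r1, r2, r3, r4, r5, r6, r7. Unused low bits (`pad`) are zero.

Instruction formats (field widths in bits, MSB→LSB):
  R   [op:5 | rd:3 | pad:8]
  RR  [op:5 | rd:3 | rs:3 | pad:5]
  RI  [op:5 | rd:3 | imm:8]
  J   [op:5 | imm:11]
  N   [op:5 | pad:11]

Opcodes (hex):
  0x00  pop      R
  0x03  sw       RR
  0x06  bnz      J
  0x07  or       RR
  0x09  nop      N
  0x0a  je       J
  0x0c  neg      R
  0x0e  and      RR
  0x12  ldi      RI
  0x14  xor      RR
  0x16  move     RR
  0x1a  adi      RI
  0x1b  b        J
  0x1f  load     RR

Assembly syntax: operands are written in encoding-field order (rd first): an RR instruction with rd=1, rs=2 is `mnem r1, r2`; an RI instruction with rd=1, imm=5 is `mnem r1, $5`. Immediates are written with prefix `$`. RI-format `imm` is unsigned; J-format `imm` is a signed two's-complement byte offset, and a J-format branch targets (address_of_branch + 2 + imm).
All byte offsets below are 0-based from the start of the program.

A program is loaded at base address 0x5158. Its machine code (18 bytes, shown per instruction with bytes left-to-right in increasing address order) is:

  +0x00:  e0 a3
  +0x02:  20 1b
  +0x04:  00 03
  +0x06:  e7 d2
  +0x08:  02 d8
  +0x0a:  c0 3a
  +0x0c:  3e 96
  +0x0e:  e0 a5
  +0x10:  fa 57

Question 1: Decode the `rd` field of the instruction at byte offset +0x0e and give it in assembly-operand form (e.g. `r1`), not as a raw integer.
r5

off 0x0e: read e0 a5 as little → 0xa5e0
  op=0xa5e0>>11=0x14 ⇒ xor (RR)
  [10:8] rd=5 = r5
  [7:5] rs=7 = r7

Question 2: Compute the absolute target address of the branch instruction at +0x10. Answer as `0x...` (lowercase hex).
0x5164

+0x10: fa 57 ⇒ word 0x57fa (little)
  op=0x57fa>>11=0xa ⇒ je (J)
  imm@[10:0]=0x7fa (s11→-6) ⇒ $-6
  target = base 0x5158 + off 0x10 + 2 + imm -6 = 0x5164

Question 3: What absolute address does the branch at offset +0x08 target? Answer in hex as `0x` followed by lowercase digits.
0x5164

@+08  little-endian(02 d8) = 0xd802
  op=0xd802>>11=0x1b ⇒ b (J)
  imm: (w>>0)&0x7ff=0x2 → $2
  target = base 0x5158 + off 0x08 + 2 + imm 2 = 0x5164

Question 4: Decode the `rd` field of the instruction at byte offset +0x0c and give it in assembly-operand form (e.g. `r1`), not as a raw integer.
r6

+0x0c: 3e 96 ⇒ word 0x963e (little)
  opcode bits[15:11]=0x12: ldi/RI
  rd: (w>>8)&0x7=0x6 → r6
  imm: (w>>0)&0xff=0x3e → $62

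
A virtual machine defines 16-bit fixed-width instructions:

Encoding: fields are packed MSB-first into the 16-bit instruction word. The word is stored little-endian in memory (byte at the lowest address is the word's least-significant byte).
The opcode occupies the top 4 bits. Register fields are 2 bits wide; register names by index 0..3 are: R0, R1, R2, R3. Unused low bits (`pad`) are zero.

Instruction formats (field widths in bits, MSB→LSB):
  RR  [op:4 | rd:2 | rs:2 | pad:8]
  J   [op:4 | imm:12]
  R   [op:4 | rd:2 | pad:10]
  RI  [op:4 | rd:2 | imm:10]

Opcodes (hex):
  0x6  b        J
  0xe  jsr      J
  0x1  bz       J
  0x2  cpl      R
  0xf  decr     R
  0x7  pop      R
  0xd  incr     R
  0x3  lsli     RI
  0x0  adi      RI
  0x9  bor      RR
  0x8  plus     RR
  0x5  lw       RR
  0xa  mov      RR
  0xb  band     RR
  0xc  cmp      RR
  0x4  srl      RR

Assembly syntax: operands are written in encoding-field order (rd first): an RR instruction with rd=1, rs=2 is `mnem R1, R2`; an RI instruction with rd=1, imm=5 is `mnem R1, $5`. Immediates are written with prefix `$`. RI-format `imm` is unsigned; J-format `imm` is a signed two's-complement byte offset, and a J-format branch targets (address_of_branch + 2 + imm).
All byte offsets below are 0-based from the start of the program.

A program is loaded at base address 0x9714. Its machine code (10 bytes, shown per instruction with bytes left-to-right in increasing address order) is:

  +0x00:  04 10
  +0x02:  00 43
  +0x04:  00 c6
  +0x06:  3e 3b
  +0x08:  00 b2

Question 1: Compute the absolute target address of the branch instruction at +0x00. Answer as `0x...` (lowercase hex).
0x971a

+0x00: 04 10 ⇒ word 0x1004 (little)
  opcode bits[15:12]=0x1: bz/J
  imm@[11:0]=0x4 ⇒ $4
  target = base 0x9714 + off 0x00 + 2 + imm 4 = 0x971a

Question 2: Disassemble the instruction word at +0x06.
off 0x06: read 3e 3b as little → 0x3b3e
  op=0x3b3e>>12=0x3 ⇒ lsli (RI)
  rd@[11:10]=0x2 ⇒ R2
  imm@[9:0]=0x33e ⇒ $830

lsli R2, $830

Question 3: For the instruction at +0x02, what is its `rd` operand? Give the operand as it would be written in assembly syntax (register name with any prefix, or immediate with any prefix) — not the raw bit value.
R0

off 0x02: read 00 43 as little → 0x4300
  top 4b → 0x4 → srl [RR]
  rd: (w>>10)&0x3=0x0 → R0
  rs: (w>>8)&0x3=0x3 → R3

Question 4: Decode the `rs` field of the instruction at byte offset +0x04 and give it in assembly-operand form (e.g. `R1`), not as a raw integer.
[04] 00 c6 → 0xc600
  opcode bits[15:12]=0xc: cmp/RR
  [11:10] rd=1 = R1
  [9:8] rs=2 = R2

R2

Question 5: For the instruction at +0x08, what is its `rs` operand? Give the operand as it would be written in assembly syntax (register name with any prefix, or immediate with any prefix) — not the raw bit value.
+0x08: 00 b2 ⇒ word 0xb200 (little)
  top 4b → 0xb → band [RR]
  rd@[11:10]=0x0 ⇒ R0
  rs@[9:8]=0x2 ⇒ R2

R2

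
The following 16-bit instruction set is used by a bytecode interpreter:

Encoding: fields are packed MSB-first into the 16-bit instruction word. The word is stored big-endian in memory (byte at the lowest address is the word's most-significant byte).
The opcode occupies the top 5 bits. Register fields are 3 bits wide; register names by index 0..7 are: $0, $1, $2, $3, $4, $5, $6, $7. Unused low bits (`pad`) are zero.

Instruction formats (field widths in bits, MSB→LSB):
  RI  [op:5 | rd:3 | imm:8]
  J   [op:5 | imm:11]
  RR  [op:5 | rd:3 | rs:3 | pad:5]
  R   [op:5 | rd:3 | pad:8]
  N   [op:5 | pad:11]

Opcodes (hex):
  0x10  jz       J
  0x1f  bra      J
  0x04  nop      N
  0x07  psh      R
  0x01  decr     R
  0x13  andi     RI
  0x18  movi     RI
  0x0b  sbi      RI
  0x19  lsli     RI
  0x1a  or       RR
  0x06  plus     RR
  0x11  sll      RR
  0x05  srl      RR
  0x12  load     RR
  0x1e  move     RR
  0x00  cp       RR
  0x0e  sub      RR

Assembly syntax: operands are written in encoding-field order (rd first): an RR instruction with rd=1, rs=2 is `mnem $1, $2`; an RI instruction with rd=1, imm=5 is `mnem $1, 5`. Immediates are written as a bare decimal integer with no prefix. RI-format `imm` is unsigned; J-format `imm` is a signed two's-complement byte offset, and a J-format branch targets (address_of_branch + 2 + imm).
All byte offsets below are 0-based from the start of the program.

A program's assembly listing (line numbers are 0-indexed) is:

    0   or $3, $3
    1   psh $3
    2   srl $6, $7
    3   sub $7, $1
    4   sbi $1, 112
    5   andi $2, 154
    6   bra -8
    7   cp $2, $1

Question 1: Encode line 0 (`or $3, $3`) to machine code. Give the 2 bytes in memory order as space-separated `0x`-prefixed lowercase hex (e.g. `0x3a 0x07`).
line 0 (or): pack op=0x1a:5|rd=3:3|rs=3:3|pad=0:5 = 0xd360; big→ d3 60

0xd3 0x60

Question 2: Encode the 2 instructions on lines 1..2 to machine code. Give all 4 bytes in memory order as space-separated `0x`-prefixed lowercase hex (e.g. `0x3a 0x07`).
line 1 (psh): pack op=0x7:5|rd=3:3|pad=0:8 = 0x3b00; big→ 3b 00
line 2 (srl): pack op=0x5:5|rd=6:3|rs=7:3|pad=0:5 = 0x2ee0; big→ 2e e0

0x3b 0x00 0x2e 0xe0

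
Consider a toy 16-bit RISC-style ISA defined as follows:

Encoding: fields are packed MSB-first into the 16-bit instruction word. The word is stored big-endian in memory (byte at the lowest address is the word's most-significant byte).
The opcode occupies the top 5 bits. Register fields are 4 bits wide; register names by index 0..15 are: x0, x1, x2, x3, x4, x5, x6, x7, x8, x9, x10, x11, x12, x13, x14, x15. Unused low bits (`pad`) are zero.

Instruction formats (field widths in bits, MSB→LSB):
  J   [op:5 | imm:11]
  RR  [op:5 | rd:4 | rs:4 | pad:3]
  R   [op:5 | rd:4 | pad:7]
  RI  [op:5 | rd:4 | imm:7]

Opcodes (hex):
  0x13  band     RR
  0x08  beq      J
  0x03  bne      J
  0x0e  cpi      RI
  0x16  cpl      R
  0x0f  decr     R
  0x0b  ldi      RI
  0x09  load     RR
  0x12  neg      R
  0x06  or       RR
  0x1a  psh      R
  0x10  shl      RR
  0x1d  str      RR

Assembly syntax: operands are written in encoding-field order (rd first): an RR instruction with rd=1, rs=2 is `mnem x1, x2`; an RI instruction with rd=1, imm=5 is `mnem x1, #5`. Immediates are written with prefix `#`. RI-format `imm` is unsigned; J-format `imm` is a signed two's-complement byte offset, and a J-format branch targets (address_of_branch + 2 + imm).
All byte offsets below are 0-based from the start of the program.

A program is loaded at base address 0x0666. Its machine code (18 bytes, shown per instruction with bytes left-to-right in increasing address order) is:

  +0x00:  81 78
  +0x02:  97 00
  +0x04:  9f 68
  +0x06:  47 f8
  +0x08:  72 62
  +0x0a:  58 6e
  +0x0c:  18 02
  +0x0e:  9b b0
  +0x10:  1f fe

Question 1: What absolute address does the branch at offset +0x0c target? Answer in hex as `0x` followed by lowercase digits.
0x0676

[0c] 18 02 → 0x1802
  op=0x1802>>11=0x3 ⇒ bne (J)
  imm: (w>>0)&0x7ff=0x2 → #2
  target = base 0x0666 + off 0x0c + 2 + imm 2 = 0x0676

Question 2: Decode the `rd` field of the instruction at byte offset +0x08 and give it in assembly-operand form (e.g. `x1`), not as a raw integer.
x4

off 0x08: read 72 62 as big → 0x7262
  top 5b → 0xe → cpi [RI]
  [10:7] rd=4 = x4
  [6:0] imm=98 = #98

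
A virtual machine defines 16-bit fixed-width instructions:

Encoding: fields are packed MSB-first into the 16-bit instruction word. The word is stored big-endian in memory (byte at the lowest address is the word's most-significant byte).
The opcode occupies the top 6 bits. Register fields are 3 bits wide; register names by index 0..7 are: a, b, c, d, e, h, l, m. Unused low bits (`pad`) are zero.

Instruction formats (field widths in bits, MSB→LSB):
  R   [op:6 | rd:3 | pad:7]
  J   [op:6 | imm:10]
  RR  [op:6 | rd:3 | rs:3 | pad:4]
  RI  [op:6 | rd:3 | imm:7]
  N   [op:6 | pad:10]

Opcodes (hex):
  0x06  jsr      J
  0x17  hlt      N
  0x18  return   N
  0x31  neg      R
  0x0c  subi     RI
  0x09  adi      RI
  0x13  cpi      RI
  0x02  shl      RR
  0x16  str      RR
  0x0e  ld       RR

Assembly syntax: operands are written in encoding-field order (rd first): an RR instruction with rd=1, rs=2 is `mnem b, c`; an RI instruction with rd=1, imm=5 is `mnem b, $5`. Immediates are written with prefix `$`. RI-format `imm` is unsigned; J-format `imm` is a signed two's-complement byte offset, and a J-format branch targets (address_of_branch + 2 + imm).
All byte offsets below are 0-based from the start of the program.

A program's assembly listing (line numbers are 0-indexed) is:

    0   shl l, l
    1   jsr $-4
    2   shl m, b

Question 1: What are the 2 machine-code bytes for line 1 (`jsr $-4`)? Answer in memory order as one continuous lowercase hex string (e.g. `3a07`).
1bfc

line 1 (jsr): pack op=0x6:6|imm=-4:10 = 0x1bfc; big→ 1b fc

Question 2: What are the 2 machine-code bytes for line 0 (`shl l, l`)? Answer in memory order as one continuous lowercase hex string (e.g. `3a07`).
0b60

line 0 (shl): pack op=0x2:6|rd=6:3|rs=6:3|pad=0:4 = 0x0b60; big→ 0b 60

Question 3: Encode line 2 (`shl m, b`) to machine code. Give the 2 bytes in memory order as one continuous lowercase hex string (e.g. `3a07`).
line 2 (shl): pack op=0x2:6|rd=7:3|rs=1:3|pad=0:4 = 0x0b90; big→ 0b 90

0b90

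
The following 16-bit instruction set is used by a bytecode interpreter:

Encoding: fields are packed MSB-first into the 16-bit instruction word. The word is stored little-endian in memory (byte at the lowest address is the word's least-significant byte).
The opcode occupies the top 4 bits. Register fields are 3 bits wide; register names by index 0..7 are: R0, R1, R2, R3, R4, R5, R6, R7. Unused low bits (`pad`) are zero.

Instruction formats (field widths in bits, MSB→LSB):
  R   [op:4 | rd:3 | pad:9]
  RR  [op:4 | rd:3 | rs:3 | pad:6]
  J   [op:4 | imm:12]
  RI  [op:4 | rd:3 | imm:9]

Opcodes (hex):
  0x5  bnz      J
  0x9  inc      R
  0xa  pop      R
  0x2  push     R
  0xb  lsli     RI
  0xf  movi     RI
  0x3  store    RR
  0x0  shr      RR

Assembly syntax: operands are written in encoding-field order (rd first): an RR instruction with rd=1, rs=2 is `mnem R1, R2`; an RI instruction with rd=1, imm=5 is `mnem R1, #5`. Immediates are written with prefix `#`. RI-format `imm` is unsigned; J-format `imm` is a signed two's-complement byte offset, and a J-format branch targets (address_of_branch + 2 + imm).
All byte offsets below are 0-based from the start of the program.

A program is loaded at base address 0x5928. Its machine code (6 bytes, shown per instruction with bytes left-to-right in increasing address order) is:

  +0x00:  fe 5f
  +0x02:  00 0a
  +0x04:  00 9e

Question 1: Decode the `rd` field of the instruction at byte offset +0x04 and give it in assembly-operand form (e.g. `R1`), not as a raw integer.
R7

@+04  little-endian(00 9e) = 0x9e00
  opcode bits[15:12]=0x9: inc/R
  rd: (w>>9)&0x7=0x7 → R7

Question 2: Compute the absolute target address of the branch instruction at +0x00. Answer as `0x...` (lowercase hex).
@+00  little-endian(fe 5f) = 0x5ffe
  op=0x5ffe>>12=0x5 ⇒ bnz (J)
  imm: (w>>0)&0xfff=0xffe (s12→-2) → #-2
  target = base 0x5928 + off 0x00 + 2 + imm -2 = 0x5928

0x5928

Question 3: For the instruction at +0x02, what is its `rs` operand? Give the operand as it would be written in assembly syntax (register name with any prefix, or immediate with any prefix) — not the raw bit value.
[02] 00 0a → 0x0a00
  op=0x0a00>>12=0x0 ⇒ shr (RR)
  rd@[11:9]=0x5 ⇒ R5
  rs@[8:6]=0x0 ⇒ R0

R0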